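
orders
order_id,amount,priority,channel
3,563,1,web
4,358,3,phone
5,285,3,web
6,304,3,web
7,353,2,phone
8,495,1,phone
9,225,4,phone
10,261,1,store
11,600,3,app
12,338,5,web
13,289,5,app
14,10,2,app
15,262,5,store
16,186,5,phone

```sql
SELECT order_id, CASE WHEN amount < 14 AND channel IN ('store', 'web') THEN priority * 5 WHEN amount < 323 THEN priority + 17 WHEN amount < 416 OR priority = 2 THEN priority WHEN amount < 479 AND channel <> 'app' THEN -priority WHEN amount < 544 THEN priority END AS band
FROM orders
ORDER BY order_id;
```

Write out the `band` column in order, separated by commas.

NULL, 3, 20, 20, 2, 1, 21, 18, NULL, 5, 22, 19, 22, 22

order_id=3: (no match → NULL) → NULL
order_id=4: amount < 416 OR priority = 2 → 3
order_id=5: amount < 323 → 20
order_id=6: amount < 323 → 20
order_id=7: amount < 416 OR priority = 2 → 2
order_id=8: amount < 544 → 1
order_id=9: amount < 323 → 21
order_id=10: amount < 323 → 18
order_id=11: (no match → NULL) → NULL
order_id=12: amount < 416 OR priority = 2 → 5
order_id=13: amount < 323 → 22
order_id=14: amount < 323 → 19
order_id=15: amount < 323 → 22
order_id=16: amount < 323 → 22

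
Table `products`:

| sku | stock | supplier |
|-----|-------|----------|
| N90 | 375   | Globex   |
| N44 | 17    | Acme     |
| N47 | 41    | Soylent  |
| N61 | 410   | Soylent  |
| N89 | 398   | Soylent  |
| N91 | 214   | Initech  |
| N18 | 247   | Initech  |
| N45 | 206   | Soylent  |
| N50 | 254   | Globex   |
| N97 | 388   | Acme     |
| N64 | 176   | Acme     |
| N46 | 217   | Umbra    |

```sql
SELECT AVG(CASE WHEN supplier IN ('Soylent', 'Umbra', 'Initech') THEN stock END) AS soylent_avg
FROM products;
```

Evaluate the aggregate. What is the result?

sku=N90: ✗
sku=N44: ✗
sku=N47: ✓ → 41
sku=N61: ✓ → 410
sku=N89: ✓ → 398
sku=N91: ✓ → 214
sku=N18: ✓ → 247
sku=N45: ✓ → 206
sku=N50: ✗
sku=N97: ✗
sku=N64: ✗
sku=N46: ✓ → 217
soylent_avg = (41 + 410 + 398 + 214 + 247 + 206 + 217) / 7 = 247.5714285714

247.5714285714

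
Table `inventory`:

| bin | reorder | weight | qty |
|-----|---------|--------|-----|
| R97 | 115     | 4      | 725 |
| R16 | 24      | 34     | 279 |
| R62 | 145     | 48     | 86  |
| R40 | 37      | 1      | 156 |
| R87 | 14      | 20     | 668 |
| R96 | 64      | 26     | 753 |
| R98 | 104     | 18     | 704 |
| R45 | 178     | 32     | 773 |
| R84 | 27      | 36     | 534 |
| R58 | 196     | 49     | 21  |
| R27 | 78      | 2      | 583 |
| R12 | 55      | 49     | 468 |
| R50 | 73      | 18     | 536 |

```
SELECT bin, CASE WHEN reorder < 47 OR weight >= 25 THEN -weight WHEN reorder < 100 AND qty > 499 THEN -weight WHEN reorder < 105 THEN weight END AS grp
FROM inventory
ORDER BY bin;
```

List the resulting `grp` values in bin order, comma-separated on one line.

-49, -34, -2, -1, -32, -18, -49, -48, -36, -20, -26, NULL, 18

bin=R12: reorder < 47 OR weight >= 25 → -49
bin=R16: reorder < 47 OR weight >= 25 → -34
bin=R27: reorder < 100 AND qty > 499 → -2
bin=R40: reorder < 47 OR weight >= 25 → -1
bin=R45: reorder < 47 OR weight >= 25 → -32
bin=R50: reorder < 100 AND qty > 499 → -18
bin=R58: reorder < 47 OR weight >= 25 → -49
bin=R62: reorder < 47 OR weight >= 25 → -48
bin=R84: reorder < 47 OR weight >= 25 → -36
bin=R87: reorder < 47 OR weight >= 25 → -20
bin=R96: reorder < 47 OR weight >= 25 → -26
bin=R97: (no match → NULL) → NULL
bin=R98: reorder < 105 → 18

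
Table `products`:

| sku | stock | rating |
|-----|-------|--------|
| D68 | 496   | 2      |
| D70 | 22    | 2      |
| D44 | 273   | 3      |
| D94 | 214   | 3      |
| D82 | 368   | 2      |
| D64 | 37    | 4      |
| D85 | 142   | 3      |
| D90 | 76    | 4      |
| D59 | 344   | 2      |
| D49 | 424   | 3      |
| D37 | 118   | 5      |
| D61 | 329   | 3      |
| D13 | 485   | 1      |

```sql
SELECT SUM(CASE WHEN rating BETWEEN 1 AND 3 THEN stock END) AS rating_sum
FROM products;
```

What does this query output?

3097

sku=D68: ✓ → 496
sku=D70: ✓ → 22
sku=D44: ✓ → 273
sku=D94: ✓ → 214
sku=D82: ✓ → 368
sku=D64: ✗
sku=D85: ✓ → 142
sku=D90: ✗
sku=D59: ✓ → 344
sku=D49: ✓ → 424
sku=D37: ✗
sku=D61: ✓ → 329
sku=D13: ✓ → 485
rating_sum = 496 + 22 + 273 + 214 + 368 + 142 + 344 + 424 + 329 + 485 = 3097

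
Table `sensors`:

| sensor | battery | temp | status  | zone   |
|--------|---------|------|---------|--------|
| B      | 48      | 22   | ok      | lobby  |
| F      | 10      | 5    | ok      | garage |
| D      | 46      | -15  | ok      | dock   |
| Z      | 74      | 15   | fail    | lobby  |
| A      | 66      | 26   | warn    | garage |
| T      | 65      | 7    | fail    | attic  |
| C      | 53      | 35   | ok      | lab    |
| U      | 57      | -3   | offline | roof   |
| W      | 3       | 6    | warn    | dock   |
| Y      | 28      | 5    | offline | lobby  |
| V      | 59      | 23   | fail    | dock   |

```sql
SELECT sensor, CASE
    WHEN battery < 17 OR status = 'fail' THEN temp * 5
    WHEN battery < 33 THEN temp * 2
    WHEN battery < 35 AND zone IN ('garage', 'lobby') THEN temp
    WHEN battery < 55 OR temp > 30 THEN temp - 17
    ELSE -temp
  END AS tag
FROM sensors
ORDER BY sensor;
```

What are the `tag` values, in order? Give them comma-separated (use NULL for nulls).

-26, 5, 18, -32, 25, 35, 3, 115, 30, 10, 75

sensor=A: ELSE → -26
sensor=B: battery < 55 OR temp > 30 → 5
sensor=C: battery < 55 OR temp > 30 → 18
sensor=D: battery < 55 OR temp > 30 → -32
sensor=F: battery < 17 OR status = 'fail' → 25
sensor=T: battery < 17 OR status = 'fail' → 35
sensor=U: ELSE → 3
sensor=V: battery < 17 OR status = 'fail' → 115
sensor=W: battery < 17 OR status = 'fail' → 30
sensor=Y: battery < 33 → 10
sensor=Z: battery < 17 OR status = 'fail' → 75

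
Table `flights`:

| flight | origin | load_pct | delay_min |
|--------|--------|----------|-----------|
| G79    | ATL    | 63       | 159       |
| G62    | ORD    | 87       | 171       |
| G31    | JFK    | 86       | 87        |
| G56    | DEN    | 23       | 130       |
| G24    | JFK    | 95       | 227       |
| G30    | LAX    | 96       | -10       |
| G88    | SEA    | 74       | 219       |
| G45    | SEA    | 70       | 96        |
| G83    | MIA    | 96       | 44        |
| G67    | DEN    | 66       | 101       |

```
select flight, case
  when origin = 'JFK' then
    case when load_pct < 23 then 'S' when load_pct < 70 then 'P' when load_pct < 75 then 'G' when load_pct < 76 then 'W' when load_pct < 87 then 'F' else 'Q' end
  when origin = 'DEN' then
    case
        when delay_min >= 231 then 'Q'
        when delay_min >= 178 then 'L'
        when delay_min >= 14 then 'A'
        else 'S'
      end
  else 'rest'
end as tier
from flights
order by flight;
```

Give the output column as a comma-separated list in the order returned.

flight=G24: origin='JFK' → inner[ELSE] → Q
flight=G30: origin='LAX' → outer ELSE → rest
flight=G31: origin='JFK' → inner[load_pct < 87] → F
flight=G45: origin='SEA' → outer ELSE → rest
flight=G56: origin='DEN' → inner[delay_min >= 14] → A
flight=G62: origin='ORD' → outer ELSE → rest
flight=G67: origin='DEN' → inner[delay_min >= 14] → A
flight=G79: origin='ATL' → outer ELSE → rest
flight=G83: origin='MIA' → outer ELSE → rest
flight=G88: origin='SEA' → outer ELSE → rest

Q, rest, F, rest, A, rest, A, rest, rest, rest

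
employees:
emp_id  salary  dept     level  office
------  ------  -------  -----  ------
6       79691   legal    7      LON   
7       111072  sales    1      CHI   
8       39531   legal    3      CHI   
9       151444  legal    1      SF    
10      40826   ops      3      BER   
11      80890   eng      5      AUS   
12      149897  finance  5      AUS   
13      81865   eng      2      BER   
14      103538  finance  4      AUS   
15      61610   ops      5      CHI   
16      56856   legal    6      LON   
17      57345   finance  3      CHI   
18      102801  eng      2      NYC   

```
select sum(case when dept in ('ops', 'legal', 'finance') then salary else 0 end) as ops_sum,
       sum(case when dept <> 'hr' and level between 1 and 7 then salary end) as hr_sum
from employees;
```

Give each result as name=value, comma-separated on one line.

[ops_sum: dept in ('ops', 'legal', 'finance')]
emp_id=6: ✓ → 79691
emp_id=7: ✗
emp_id=8: ✓ → 39531
emp_id=9: ✓ → 151444
emp_id=10: ✓ → 40826
emp_id=11: ✗
emp_id=12: ✓ → 149897
emp_id=13: ✗
emp_id=14: ✓ → 103538
emp_id=15: ✓ → 61610
emp_id=16: ✓ → 56856
emp_id=17: ✓ → 57345
emp_id=18: ✗
ops_sum = 79691 + 39531 + 151444 + 40826 + 149897 + 103538 + 61610 + 56856 + 57345 = 740738
—
[hr_sum: dept <> 'hr' and level between 1 and 7]
emp_id=6: ✓ → 79691
emp_id=7: ✓ → 111072
emp_id=8: ✓ → 39531
emp_id=9: ✓ → 151444
emp_id=10: ✓ → 40826
emp_id=11: ✓ → 80890
emp_id=12: ✓ → 149897
emp_id=13: ✓ → 81865
emp_id=14: ✓ → 103538
emp_id=15: ✓ → 61610
emp_id=16: ✓ → 56856
emp_id=17: ✓ → 57345
emp_id=18: ✓ → 102801
hr_sum = 79691 + 111072 + 39531 + 151444 + 40826 + 80890 + 149897 + 81865 + 103538 + 61610 + 56856 + 57345 + 102801 = 1117366

ops_sum=740738, hr_sum=1117366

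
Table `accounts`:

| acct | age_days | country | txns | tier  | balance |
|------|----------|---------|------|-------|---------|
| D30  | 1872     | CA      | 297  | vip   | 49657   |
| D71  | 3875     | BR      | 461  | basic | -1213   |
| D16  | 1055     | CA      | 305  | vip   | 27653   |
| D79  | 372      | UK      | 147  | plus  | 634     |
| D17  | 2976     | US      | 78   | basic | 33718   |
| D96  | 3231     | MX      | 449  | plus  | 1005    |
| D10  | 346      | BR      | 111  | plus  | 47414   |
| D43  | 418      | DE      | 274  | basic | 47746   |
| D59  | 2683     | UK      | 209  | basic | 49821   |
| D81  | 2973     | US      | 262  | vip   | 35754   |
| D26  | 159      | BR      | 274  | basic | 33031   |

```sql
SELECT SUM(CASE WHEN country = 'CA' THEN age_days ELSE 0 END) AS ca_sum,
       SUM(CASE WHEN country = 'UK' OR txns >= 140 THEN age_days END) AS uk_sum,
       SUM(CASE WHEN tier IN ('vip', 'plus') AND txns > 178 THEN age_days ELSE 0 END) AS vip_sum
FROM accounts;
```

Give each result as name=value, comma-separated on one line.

[ca_sum: country = 'CA']
acct=D30: ✓ → 1872
acct=D71: ✗
acct=D16: ✓ → 1055
acct=D79: ✗
acct=D17: ✗
acct=D96: ✗
acct=D10: ✗
acct=D43: ✗
acct=D59: ✗
acct=D81: ✗
acct=D26: ✗
ca_sum = 1872 + 1055 = 2927
—
[uk_sum: country = 'UK' OR txns >= 140]
acct=D30: ✓ → 1872
acct=D71: ✓ → 3875
acct=D16: ✓ → 1055
acct=D79: ✓ → 372
acct=D17: ✗
acct=D96: ✓ → 3231
acct=D10: ✗
acct=D43: ✓ → 418
acct=D59: ✓ → 2683
acct=D81: ✓ → 2973
acct=D26: ✓ → 159
uk_sum = 1872 + 3875 + 1055 + 372 + 3231 + 418 + 2683 + 2973 + 159 = 16638
—
[vip_sum: tier IN ('vip', 'plus') AND txns > 178]
acct=D30: ✓ → 1872
acct=D71: ✗
acct=D16: ✓ → 1055
acct=D79: ✗
acct=D17: ✗
acct=D96: ✓ → 3231
acct=D10: ✗
acct=D43: ✗
acct=D59: ✗
acct=D81: ✓ → 2973
acct=D26: ✗
vip_sum = 1872 + 1055 + 3231 + 2973 = 9131

ca_sum=2927, uk_sum=16638, vip_sum=9131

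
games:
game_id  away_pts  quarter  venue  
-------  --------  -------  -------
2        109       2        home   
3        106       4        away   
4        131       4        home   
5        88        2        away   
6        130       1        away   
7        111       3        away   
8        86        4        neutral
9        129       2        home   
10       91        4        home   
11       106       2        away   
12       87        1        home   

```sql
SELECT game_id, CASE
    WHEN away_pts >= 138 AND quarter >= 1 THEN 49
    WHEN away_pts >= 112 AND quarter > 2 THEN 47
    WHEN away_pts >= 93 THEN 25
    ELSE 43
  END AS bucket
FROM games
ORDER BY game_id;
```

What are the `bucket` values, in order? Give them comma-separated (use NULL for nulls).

25, 25, 47, 43, 25, 25, 43, 25, 43, 25, 43

game_id=2: away_pts >= 93 → 25
game_id=3: away_pts >= 93 → 25
game_id=4: away_pts >= 112 AND quarter > 2 → 47
game_id=5: ELSE → 43
game_id=6: away_pts >= 93 → 25
game_id=7: away_pts >= 93 → 25
game_id=8: ELSE → 43
game_id=9: away_pts >= 93 → 25
game_id=10: ELSE → 43
game_id=11: away_pts >= 93 → 25
game_id=12: ELSE → 43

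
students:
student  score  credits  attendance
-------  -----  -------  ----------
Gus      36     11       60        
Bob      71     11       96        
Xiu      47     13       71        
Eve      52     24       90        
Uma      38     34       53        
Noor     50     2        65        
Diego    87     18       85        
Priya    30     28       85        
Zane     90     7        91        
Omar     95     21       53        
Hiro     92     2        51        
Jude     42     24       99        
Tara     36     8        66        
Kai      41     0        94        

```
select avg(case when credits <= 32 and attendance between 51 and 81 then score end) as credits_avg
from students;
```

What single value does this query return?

59.3333333333

student=Gus: ✓ → 36
student=Bob: ✗
student=Xiu: ✓ → 47
student=Eve: ✗
student=Uma: ✗
student=Noor: ✓ → 50
student=Diego: ✗
student=Priya: ✗
student=Zane: ✗
student=Omar: ✓ → 95
student=Hiro: ✓ → 92
student=Jude: ✗
student=Tara: ✓ → 36
student=Kai: ✗
credits_avg = (36 + 47 + 50 + 95 + 92 + 36) / 6 = 59.3333333333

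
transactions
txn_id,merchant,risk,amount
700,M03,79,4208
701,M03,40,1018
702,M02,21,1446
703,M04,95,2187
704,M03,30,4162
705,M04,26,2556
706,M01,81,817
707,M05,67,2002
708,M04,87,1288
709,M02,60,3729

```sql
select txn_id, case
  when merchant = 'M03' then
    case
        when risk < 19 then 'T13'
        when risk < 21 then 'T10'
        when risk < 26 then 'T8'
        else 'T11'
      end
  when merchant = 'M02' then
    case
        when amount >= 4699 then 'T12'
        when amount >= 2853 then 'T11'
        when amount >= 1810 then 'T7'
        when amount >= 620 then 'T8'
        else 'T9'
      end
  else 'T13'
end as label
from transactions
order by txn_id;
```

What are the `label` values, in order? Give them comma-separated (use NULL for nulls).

txn_id=700: merchant='M03' → inner[ELSE] → T11
txn_id=701: merchant='M03' → inner[ELSE] → T11
txn_id=702: merchant='M02' → inner[amount >= 620] → T8
txn_id=703: merchant='M04' → outer ELSE → T13
txn_id=704: merchant='M03' → inner[ELSE] → T11
txn_id=705: merchant='M04' → outer ELSE → T13
txn_id=706: merchant='M01' → outer ELSE → T13
txn_id=707: merchant='M05' → outer ELSE → T13
txn_id=708: merchant='M04' → outer ELSE → T13
txn_id=709: merchant='M02' → inner[amount >= 2853] → T11

T11, T11, T8, T13, T11, T13, T13, T13, T13, T11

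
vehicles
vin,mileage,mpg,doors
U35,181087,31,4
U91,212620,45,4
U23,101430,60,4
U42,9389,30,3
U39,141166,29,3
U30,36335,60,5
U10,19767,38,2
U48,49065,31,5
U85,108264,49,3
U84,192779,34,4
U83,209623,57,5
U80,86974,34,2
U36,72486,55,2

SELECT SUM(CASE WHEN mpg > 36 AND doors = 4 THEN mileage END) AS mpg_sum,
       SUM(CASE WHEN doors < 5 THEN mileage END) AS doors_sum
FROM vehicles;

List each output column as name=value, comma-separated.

[mpg_sum: mpg > 36 AND doors = 4]
vin=U35: ✗
vin=U91: ✓ → 212620
vin=U23: ✓ → 101430
vin=U42: ✗
vin=U39: ✗
vin=U30: ✗
vin=U10: ✗
vin=U48: ✗
vin=U85: ✗
vin=U84: ✗
vin=U83: ✗
vin=U80: ✗
vin=U36: ✗
mpg_sum = 212620 + 101430 = 314050
—
[doors_sum: doors < 5]
vin=U35: ✓ → 181087
vin=U91: ✓ → 212620
vin=U23: ✓ → 101430
vin=U42: ✓ → 9389
vin=U39: ✓ → 141166
vin=U30: ✗
vin=U10: ✓ → 19767
vin=U48: ✗
vin=U85: ✓ → 108264
vin=U84: ✓ → 192779
vin=U83: ✗
vin=U80: ✓ → 86974
vin=U36: ✓ → 72486
doors_sum = 181087 + 212620 + 101430 + 9389 + 141166 + 19767 + 108264 + 192779 + 86974 + 72486 = 1125962

mpg_sum=314050, doors_sum=1125962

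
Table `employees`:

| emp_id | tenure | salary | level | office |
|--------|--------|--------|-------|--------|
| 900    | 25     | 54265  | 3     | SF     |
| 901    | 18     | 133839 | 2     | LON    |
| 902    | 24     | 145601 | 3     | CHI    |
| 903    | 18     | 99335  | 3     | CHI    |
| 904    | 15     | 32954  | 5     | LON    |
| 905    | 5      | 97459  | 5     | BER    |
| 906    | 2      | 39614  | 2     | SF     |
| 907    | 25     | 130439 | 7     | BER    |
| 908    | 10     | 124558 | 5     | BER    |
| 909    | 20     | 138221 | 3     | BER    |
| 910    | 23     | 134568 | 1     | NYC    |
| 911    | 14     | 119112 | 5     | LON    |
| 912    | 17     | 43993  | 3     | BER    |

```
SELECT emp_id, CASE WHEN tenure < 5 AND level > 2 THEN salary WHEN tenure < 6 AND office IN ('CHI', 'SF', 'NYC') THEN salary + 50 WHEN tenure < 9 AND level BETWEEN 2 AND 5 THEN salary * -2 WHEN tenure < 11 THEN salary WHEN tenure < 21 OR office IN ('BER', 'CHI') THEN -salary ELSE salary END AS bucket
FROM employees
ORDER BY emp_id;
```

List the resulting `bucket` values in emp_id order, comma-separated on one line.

54265, -133839, -145601, -99335, -32954, -194918, 39664, -130439, 124558, -138221, 134568, -119112, -43993

emp_id=900: ELSE → 54265
emp_id=901: tenure < 21 OR office IN ('BER', 'CHI') → -133839
emp_id=902: tenure < 21 OR office IN ('BER', 'CHI') → -145601
emp_id=903: tenure < 21 OR office IN ('BER', 'CHI') → -99335
emp_id=904: tenure < 21 OR office IN ('BER', 'CHI') → -32954
emp_id=905: tenure < 9 AND level BETWEEN 2 AND 5 → -194918
emp_id=906: tenure < 6 AND office IN ('CHI', 'SF', 'NYC') → 39664
emp_id=907: tenure < 21 OR office IN ('BER', 'CHI') → -130439
emp_id=908: tenure < 11 → 124558
emp_id=909: tenure < 21 OR office IN ('BER', 'CHI') → -138221
emp_id=910: ELSE → 134568
emp_id=911: tenure < 21 OR office IN ('BER', 'CHI') → -119112
emp_id=912: tenure < 21 OR office IN ('BER', 'CHI') → -43993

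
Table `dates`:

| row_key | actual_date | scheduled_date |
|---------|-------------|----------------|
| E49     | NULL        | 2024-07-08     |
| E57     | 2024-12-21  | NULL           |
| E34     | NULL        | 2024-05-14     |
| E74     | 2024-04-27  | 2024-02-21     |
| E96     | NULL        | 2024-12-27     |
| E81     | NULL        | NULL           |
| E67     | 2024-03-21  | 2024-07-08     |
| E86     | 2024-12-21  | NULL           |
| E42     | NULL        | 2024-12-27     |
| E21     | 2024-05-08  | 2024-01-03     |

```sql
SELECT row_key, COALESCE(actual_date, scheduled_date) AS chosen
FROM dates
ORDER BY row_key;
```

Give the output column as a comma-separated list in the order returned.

row_key=E21: actual_date=2024-05-08 → 2024-05-08
row_key=E34: actual_date=NULL, scheduled_date=2024-05-14 → 2024-05-14
row_key=E42: actual_date=NULL, scheduled_date=2024-12-27 → 2024-12-27
row_key=E49: actual_date=NULL, scheduled_date=2024-07-08 → 2024-07-08
row_key=E57: actual_date=2024-12-21 → 2024-12-21
row_key=E67: actual_date=2024-03-21 → 2024-03-21
row_key=E74: actual_date=2024-04-27 → 2024-04-27
row_key=E81: actual_date=NULL, scheduled_date=NULL (all NULL) → NULL
row_key=E86: actual_date=2024-12-21 → 2024-12-21
row_key=E96: actual_date=NULL, scheduled_date=2024-12-27 → 2024-12-27

2024-05-08, 2024-05-14, 2024-12-27, 2024-07-08, 2024-12-21, 2024-03-21, 2024-04-27, NULL, 2024-12-21, 2024-12-27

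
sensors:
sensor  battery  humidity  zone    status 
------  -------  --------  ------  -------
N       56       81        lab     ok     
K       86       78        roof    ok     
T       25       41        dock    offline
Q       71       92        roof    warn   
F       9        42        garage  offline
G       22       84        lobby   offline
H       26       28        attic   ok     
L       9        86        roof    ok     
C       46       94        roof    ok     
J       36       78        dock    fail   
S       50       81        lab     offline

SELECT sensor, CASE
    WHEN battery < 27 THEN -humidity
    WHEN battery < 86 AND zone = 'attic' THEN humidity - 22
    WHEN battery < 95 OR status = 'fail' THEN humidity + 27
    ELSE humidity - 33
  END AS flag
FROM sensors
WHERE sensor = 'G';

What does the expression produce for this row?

sensor = G: battery=22, humidity=84, zone=lobby, status=offline.
battery < 27 → true → -84

-84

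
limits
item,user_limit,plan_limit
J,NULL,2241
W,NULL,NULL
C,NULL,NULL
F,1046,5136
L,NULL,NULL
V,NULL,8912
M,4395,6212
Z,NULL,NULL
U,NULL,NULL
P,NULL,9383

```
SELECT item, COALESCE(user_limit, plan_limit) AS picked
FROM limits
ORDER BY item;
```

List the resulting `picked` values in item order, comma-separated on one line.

NULL, 1046, 2241, NULL, 4395, 9383, NULL, 8912, NULL, NULL

item=C: user_limit=NULL, plan_limit=NULL (all NULL) → NULL
item=F: user_limit=1046 → 1046
item=J: user_limit=NULL, plan_limit=2241 → 2241
item=L: user_limit=NULL, plan_limit=NULL (all NULL) → NULL
item=M: user_limit=4395 → 4395
item=P: user_limit=NULL, plan_limit=9383 → 9383
item=U: user_limit=NULL, plan_limit=NULL (all NULL) → NULL
item=V: user_limit=NULL, plan_limit=8912 → 8912
item=W: user_limit=NULL, plan_limit=NULL (all NULL) → NULL
item=Z: user_limit=NULL, plan_limit=NULL (all NULL) → NULL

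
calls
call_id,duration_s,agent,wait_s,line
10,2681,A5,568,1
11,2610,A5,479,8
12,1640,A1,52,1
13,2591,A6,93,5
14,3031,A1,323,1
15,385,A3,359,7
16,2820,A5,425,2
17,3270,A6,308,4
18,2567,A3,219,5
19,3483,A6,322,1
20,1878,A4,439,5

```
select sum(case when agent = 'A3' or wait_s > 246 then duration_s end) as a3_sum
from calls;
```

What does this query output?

call_id=10: ✓ → 2681
call_id=11: ✓ → 2610
call_id=12: ✗
call_id=13: ✗
call_id=14: ✓ → 3031
call_id=15: ✓ → 385
call_id=16: ✓ → 2820
call_id=17: ✓ → 3270
call_id=18: ✓ → 2567
call_id=19: ✓ → 3483
call_id=20: ✓ → 1878
a3_sum = 2681 + 2610 + 3031 + 385 + 2820 + 3270 + 2567 + 3483 + 1878 = 22725

22725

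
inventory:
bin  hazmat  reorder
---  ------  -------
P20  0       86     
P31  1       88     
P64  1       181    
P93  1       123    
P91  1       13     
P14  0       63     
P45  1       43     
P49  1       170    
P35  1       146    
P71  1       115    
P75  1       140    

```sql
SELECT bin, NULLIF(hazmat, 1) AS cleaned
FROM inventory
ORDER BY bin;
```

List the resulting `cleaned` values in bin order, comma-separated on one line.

0, 0, NULL, NULL, NULL, NULL, NULL, NULL, NULL, NULL, NULL

bin=P14: hazmat=0 vs 1: differ → 0
bin=P20: hazmat=0 vs 1: differ → 0
bin=P31: hazmat=1 vs 1: equal → NULL
bin=P35: hazmat=1 vs 1: equal → NULL
bin=P45: hazmat=1 vs 1: equal → NULL
bin=P49: hazmat=1 vs 1: equal → NULL
bin=P64: hazmat=1 vs 1: equal → NULL
bin=P71: hazmat=1 vs 1: equal → NULL
bin=P75: hazmat=1 vs 1: equal → NULL
bin=P91: hazmat=1 vs 1: equal → NULL
bin=P93: hazmat=1 vs 1: equal → NULL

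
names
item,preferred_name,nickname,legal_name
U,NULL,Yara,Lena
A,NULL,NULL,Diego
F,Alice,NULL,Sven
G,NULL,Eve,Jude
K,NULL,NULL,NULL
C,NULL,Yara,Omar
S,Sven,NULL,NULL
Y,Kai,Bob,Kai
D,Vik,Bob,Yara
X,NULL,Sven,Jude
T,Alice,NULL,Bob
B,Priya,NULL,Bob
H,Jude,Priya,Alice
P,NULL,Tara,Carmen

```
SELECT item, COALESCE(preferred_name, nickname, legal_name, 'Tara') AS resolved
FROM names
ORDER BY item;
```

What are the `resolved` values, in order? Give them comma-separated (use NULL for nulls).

Diego, Priya, Yara, Vik, Alice, Eve, Jude, Tara, Tara, Sven, Alice, Yara, Sven, Kai

item=A: preferred_name=NULL, nickname=NULL, legal_name=Diego → Diego
item=B: preferred_name=Priya → Priya
item=C: preferred_name=NULL, nickname=Yara → Yara
item=D: preferred_name=Vik → Vik
item=F: preferred_name=Alice → Alice
item=G: preferred_name=NULL, nickname=Eve → Eve
item=H: preferred_name=Jude → Jude
item=K: preferred_name=NULL, nickname=NULL, legal_name=NULL, → literal Tara → Tara
item=P: preferred_name=NULL, nickname=Tara → Tara
item=S: preferred_name=Sven → Sven
item=T: preferred_name=Alice → Alice
item=U: preferred_name=NULL, nickname=Yara → Yara
item=X: preferred_name=NULL, nickname=Sven → Sven
item=Y: preferred_name=Kai → Kai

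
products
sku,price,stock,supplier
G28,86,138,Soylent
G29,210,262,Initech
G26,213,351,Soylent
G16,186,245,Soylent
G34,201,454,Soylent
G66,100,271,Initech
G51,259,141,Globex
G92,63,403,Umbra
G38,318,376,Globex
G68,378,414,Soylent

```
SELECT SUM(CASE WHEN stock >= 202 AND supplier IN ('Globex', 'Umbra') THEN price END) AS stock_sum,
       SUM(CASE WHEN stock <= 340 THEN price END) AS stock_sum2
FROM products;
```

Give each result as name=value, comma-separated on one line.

[stock_sum: stock >= 202 AND supplier IN ('Globex', 'Umbra')]
sku=G28: ✗
sku=G29: ✗
sku=G26: ✗
sku=G16: ✗
sku=G34: ✗
sku=G66: ✗
sku=G51: ✗
sku=G92: ✓ → 63
sku=G38: ✓ → 318
sku=G68: ✗
stock_sum = 63 + 318 = 381
—
[stock_sum2: stock <= 340]
sku=G28: ✓ → 86
sku=G29: ✓ → 210
sku=G26: ✗
sku=G16: ✓ → 186
sku=G34: ✗
sku=G66: ✓ → 100
sku=G51: ✓ → 259
sku=G92: ✗
sku=G38: ✗
sku=G68: ✗
stock_sum2 = 86 + 210 + 186 + 100 + 259 = 841

stock_sum=381, stock_sum2=841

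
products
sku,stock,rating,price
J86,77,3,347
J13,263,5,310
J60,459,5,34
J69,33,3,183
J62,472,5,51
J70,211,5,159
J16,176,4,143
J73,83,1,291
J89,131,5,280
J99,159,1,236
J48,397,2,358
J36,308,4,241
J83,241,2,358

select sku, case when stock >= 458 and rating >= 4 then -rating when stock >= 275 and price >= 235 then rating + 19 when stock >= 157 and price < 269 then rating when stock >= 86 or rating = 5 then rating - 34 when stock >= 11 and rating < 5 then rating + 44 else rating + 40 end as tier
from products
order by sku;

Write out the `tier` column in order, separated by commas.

-29, 4, 23, 21, -5, -5, 47, 5, 45, -32, 47, -29, 1

sku=J13: stock >= 86 or rating = 5 → -29
sku=J16: stock >= 157 and price < 269 → 4
sku=J36: stock >= 275 and price >= 235 → 23
sku=J48: stock >= 275 and price >= 235 → 21
sku=J60: stock >= 458 and rating >= 4 → -5
sku=J62: stock >= 458 and rating >= 4 → -5
sku=J69: stock >= 11 and rating < 5 → 47
sku=J70: stock >= 157 and price < 269 → 5
sku=J73: stock >= 11 and rating < 5 → 45
sku=J83: stock >= 86 or rating = 5 → -32
sku=J86: stock >= 11 and rating < 5 → 47
sku=J89: stock >= 86 or rating = 5 → -29
sku=J99: stock >= 157 and price < 269 → 1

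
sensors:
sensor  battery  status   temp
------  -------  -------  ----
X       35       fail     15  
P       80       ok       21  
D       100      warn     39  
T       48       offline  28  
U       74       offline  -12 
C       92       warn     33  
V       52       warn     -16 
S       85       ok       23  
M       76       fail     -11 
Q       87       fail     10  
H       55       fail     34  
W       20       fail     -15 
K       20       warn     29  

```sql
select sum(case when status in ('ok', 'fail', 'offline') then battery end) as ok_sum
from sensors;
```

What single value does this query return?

560

sensor=X: ✓ → 35
sensor=P: ✓ → 80
sensor=D: ✗
sensor=T: ✓ → 48
sensor=U: ✓ → 74
sensor=C: ✗
sensor=V: ✗
sensor=S: ✓ → 85
sensor=M: ✓ → 76
sensor=Q: ✓ → 87
sensor=H: ✓ → 55
sensor=W: ✓ → 20
sensor=K: ✗
ok_sum = 35 + 80 + 48 + 74 + 85 + 76 + 87 + 55 + 20 = 560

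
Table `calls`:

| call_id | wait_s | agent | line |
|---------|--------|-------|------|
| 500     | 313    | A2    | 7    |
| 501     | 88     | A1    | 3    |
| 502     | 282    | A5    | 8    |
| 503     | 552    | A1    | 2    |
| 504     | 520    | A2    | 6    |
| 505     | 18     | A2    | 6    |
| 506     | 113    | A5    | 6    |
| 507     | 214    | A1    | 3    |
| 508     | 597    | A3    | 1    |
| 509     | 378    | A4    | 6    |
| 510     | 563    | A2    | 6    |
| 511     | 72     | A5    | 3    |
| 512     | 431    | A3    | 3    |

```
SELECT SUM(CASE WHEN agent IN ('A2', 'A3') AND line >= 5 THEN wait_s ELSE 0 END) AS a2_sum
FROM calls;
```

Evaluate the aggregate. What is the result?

call_id=500: ✓ → 313
call_id=501: ✗
call_id=502: ✗
call_id=503: ✗
call_id=504: ✓ → 520
call_id=505: ✓ → 18
call_id=506: ✗
call_id=507: ✗
call_id=508: ✗
call_id=509: ✗
call_id=510: ✓ → 563
call_id=511: ✗
call_id=512: ✗
a2_sum = 313 + 520 + 18 + 563 = 1414

1414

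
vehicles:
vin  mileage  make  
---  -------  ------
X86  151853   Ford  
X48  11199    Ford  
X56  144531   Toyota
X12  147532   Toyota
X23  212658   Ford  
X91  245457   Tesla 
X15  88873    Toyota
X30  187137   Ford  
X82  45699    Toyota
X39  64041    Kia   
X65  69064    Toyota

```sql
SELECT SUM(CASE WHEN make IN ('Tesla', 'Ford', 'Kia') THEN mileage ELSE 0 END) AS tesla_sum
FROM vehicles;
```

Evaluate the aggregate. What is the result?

vin=X86: ✓ → 151853
vin=X48: ✓ → 11199
vin=X56: ✗
vin=X12: ✗
vin=X23: ✓ → 212658
vin=X91: ✓ → 245457
vin=X15: ✗
vin=X30: ✓ → 187137
vin=X82: ✗
vin=X39: ✓ → 64041
vin=X65: ✗
tesla_sum = 151853 + 11199 + 212658 + 245457 + 187137 + 64041 = 872345

872345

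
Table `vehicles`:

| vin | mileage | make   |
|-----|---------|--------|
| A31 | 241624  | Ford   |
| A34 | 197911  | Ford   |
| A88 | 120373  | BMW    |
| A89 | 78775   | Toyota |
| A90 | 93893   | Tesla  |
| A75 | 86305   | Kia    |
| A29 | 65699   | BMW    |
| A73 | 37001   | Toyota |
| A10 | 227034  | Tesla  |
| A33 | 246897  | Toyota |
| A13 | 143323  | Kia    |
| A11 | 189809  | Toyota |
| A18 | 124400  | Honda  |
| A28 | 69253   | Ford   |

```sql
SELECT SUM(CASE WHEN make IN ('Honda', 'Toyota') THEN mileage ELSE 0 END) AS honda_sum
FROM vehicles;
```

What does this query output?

vin=A31: ✗
vin=A34: ✗
vin=A88: ✗
vin=A89: ✓ → 78775
vin=A90: ✗
vin=A75: ✗
vin=A29: ✗
vin=A73: ✓ → 37001
vin=A10: ✗
vin=A33: ✓ → 246897
vin=A13: ✗
vin=A11: ✓ → 189809
vin=A18: ✓ → 124400
vin=A28: ✗
honda_sum = 78775 + 37001 + 246897 + 189809 + 124400 = 676882

676882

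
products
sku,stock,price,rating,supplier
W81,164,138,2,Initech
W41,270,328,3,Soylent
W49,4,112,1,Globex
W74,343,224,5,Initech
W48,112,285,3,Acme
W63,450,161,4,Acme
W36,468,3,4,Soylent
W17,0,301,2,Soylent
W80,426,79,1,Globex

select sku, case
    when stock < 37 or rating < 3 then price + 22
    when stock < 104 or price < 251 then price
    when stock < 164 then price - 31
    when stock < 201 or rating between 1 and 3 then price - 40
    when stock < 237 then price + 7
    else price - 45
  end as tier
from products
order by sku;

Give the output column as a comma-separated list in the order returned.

sku=W17: stock < 37 or rating < 3 → 323
sku=W36: stock < 104 or price < 251 → 3
sku=W41: stock < 201 or rating between 1 and 3 → 288
sku=W48: stock < 164 → 254
sku=W49: stock < 37 or rating < 3 → 134
sku=W63: stock < 104 or price < 251 → 161
sku=W74: stock < 104 or price < 251 → 224
sku=W80: stock < 37 or rating < 3 → 101
sku=W81: stock < 37 or rating < 3 → 160

323, 3, 288, 254, 134, 161, 224, 101, 160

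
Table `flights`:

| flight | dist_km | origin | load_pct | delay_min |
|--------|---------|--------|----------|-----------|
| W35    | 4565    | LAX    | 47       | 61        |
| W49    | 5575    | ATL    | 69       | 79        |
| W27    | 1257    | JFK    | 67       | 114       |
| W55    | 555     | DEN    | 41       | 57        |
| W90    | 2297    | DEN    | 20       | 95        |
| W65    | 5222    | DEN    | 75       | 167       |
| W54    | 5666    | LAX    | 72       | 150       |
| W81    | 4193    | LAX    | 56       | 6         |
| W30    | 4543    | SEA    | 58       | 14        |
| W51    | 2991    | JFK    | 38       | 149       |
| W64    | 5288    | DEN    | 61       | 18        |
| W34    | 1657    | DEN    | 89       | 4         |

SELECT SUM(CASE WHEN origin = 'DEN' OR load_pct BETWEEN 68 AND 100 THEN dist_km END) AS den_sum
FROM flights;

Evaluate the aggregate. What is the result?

26260

flight=W35: ✗
flight=W49: ✓ → 5575
flight=W27: ✗
flight=W55: ✓ → 555
flight=W90: ✓ → 2297
flight=W65: ✓ → 5222
flight=W54: ✓ → 5666
flight=W81: ✗
flight=W30: ✗
flight=W51: ✗
flight=W64: ✓ → 5288
flight=W34: ✓ → 1657
den_sum = 5575 + 555 + 2297 + 5222 + 5666 + 5288 + 1657 = 26260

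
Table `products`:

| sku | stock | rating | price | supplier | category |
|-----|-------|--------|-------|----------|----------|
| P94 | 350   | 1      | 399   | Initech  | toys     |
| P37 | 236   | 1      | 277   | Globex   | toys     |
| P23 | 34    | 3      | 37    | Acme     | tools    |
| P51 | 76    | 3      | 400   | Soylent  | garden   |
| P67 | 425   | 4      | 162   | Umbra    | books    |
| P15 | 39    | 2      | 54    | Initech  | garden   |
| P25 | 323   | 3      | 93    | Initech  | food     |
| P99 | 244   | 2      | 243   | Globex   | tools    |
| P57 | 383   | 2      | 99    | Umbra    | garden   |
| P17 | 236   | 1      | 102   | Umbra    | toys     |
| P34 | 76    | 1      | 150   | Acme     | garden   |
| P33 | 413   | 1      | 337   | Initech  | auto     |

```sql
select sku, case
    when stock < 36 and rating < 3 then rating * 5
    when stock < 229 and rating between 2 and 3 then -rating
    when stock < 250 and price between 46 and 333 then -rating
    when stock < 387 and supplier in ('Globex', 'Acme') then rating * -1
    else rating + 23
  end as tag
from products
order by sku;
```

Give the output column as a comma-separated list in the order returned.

sku=P15: stock < 229 and rating between 2 and 3 → -2
sku=P17: stock < 250 and price between 46 and 333 → -1
sku=P23: stock < 229 and rating between 2 and 3 → -3
sku=P25: ELSE → 26
sku=P33: ELSE → 24
sku=P34: stock < 250 and price between 46 and 333 → -1
sku=P37: stock < 250 and price between 46 and 333 → -1
sku=P51: stock < 229 and rating between 2 and 3 → -3
sku=P57: ELSE → 25
sku=P67: ELSE → 27
sku=P94: ELSE → 24
sku=P99: stock < 250 and price between 46 and 333 → -2

-2, -1, -3, 26, 24, -1, -1, -3, 25, 27, 24, -2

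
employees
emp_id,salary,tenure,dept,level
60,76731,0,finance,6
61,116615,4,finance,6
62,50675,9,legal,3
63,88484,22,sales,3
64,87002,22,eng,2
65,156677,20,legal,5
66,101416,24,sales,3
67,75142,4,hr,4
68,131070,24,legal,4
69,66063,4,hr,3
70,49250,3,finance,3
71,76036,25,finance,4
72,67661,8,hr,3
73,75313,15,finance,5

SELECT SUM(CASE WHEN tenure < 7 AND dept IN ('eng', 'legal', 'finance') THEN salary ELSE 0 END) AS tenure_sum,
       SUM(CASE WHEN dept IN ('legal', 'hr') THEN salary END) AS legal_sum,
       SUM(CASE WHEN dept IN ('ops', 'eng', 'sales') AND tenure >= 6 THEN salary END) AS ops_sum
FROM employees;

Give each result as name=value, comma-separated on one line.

tenure_sum=242596, legal_sum=547288, ops_sum=276902

[tenure_sum: tenure < 7 AND dept IN ('eng', 'legal', 'finance')]
emp_id=60: ✓ → 76731
emp_id=61: ✓ → 116615
emp_id=62: ✗
emp_id=63: ✗
emp_id=64: ✗
emp_id=65: ✗
emp_id=66: ✗
emp_id=67: ✗
emp_id=68: ✗
emp_id=69: ✗
emp_id=70: ✓ → 49250
emp_id=71: ✗
emp_id=72: ✗
emp_id=73: ✗
tenure_sum = 76731 + 116615 + 49250 = 242596
—
[legal_sum: dept IN ('legal', 'hr')]
emp_id=60: ✗
emp_id=61: ✗
emp_id=62: ✓ → 50675
emp_id=63: ✗
emp_id=64: ✗
emp_id=65: ✓ → 156677
emp_id=66: ✗
emp_id=67: ✓ → 75142
emp_id=68: ✓ → 131070
emp_id=69: ✓ → 66063
emp_id=70: ✗
emp_id=71: ✗
emp_id=72: ✓ → 67661
emp_id=73: ✗
legal_sum = 50675 + 156677 + 75142 + 131070 + 66063 + 67661 = 547288
—
[ops_sum: dept IN ('ops', 'eng', 'sales') AND tenure >= 6]
emp_id=60: ✗
emp_id=61: ✗
emp_id=62: ✗
emp_id=63: ✓ → 88484
emp_id=64: ✓ → 87002
emp_id=65: ✗
emp_id=66: ✓ → 101416
emp_id=67: ✗
emp_id=68: ✗
emp_id=69: ✗
emp_id=70: ✗
emp_id=71: ✗
emp_id=72: ✗
emp_id=73: ✗
ops_sum = 88484 + 87002 + 101416 = 276902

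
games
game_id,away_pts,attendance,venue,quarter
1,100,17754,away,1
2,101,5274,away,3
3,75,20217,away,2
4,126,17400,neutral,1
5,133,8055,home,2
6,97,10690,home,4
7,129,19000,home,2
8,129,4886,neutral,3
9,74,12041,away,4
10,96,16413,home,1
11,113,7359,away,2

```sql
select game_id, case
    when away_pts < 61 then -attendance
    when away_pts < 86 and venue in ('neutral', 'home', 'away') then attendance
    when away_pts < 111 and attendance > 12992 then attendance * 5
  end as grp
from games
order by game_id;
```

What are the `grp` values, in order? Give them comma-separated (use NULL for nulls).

game_id=1: away_pts < 111 and attendance > 12992 → 88770
game_id=2: (no match → NULL) → NULL
game_id=3: away_pts < 86 and venue in ('neutral', 'home', 'away') → 20217
game_id=4: (no match → NULL) → NULL
game_id=5: (no match → NULL) → NULL
game_id=6: (no match → NULL) → NULL
game_id=7: (no match → NULL) → NULL
game_id=8: (no match → NULL) → NULL
game_id=9: away_pts < 86 and venue in ('neutral', 'home', 'away') → 12041
game_id=10: away_pts < 111 and attendance > 12992 → 82065
game_id=11: (no match → NULL) → NULL

88770, NULL, 20217, NULL, NULL, NULL, NULL, NULL, 12041, 82065, NULL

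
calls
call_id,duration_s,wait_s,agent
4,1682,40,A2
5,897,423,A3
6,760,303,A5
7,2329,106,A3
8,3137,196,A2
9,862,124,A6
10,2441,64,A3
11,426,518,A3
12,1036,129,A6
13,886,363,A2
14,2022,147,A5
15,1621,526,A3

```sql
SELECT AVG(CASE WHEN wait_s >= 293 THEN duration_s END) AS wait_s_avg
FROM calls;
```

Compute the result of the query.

call_id=4: ✗
call_id=5: ✓ → 897
call_id=6: ✓ → 760
call_id=7: ✗
call_id=8: ✗
call_id=9: ✗
call_id=10: ✗
call_id=11: ✓ → 426
call_id=12: ✗
call_id=13: ✓ → 886
call_id=14: ✗
call_id=15: ✓ → 1621
wait_s_avg = (897 + 760 + 426 + 886 + 1621) / 5 = 918

918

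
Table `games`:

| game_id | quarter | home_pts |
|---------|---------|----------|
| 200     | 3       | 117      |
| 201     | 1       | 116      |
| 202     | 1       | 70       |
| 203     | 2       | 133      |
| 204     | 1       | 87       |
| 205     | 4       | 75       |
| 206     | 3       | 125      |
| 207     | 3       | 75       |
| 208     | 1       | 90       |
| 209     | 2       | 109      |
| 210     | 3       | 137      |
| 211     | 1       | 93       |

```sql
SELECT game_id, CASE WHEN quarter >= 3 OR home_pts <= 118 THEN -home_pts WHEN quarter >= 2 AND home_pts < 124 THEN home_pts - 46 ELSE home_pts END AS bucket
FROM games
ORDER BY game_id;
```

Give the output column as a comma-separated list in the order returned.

game_id=200: quarter >= 3 OR home_pts <= 118 → -117
game_id=201: quarter >= 3 OR home_pts <= 118 → -116
game_id=202: quarter >= 3 OR home_pts <= 118 → -70
game_id=203: ELSE → 133
game_id=204: quarter >= 3 OR home_pts <= 118 → -87
game_id=205: quarter >= 3 OR home_pts <= 118 → -75
game_id=206: quarter >= 3 OR home_pts <= 118 → -125
game_id=207: quarter >= 3 OR home_pts <= 118 → -75
game_id=208: quarter >= 3 OR home_pts <= 118 → -90
game_id=209: quarter >= 3 OR home_pts <= 118 → -109
game_id=210: quarter >= 3 OR home_pts <= 118 → -137
game_id=211: quarter >= 3 OR home_pts <= 118 → -93

-117, -116, -70, 133, -87, -75, -125, -75, -90, -109, -137, -93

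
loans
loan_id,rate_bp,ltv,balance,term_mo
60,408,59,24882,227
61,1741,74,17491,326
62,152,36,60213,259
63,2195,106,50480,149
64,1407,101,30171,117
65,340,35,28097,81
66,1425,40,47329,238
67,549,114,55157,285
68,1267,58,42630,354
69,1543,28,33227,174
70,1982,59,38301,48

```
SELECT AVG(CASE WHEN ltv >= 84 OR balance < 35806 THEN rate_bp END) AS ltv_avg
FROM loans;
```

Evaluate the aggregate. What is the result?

loan_id=60: ✓ → 408
loan_id=61: ✓ → 1741
loan_id=62: ✗
loan_id=63: ✓ → 2195
loan_id=64: ✓ → 1407
loan_id=65: ✓ → 340
loan_id=66: ✗
loan_id=67: ✓ → 549
loan_id=68: ✗
loan_id=69: ✓ → 1543
loan_id=70: ✗
ltv_avg = (408 + 1741 + 2195 + 1407 + 340 + 549 + 1543) / 7 = 1169

1169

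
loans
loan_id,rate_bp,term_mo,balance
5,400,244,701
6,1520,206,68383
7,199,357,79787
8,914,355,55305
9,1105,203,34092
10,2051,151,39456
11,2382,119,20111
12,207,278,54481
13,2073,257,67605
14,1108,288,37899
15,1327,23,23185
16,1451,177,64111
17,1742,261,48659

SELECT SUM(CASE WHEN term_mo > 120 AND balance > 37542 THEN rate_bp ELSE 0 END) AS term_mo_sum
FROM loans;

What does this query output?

11265

loan_id=5: ✗
loan_id=6: ✓ → 1520
loan_id=7: ✓ → 199
loan_id=8: ✓ → 914
loan_id=9: ✗
loan_id=10: ✓ → 2051
loan_id=11: ✗
loan_id=12: ✓ → 207
loan_id=13: ✓ → 2073
loan_id=14: ✓ → 1108
loan_id=15: ✗
loan_id=16: ✓ → 1451
loan_id=17: ✓ → 1742
term_mo_sum = 1520 + 199 + 914 + 2051 + 207 + 2073 + 1108 + 1451 + 1742 = 11265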